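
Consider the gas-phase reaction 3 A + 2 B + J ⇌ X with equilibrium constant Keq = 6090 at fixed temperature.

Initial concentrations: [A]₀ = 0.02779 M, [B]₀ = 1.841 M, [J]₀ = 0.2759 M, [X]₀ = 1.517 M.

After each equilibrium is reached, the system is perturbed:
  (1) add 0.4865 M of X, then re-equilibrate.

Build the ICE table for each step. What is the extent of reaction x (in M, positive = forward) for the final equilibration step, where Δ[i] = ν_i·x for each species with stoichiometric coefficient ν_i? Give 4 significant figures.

Q₀ = 7.5589e+04 vs Keq = 6090 ⇒ Q>K, reverse
Step 1:
                  A         B         J         X
  init      0.02779     1.841    0.2759     1.517
  Δ         0.03498   0.02332   0.01166  -0.01166
  eq        0.06277     1.864    0.2876     1.505
  solve Keq expr → x = -0.01166; check Q = 6090
Then add 0.4865 M of X.
Step 2:
                  A         B         J         X
  init      0.06277     1.864    0.2876     1.992
  Δ        0.005868  0.003912  0.001956 -0.001956
  eq        0.06864     1.868    0.2895      1.99
  solve Keq expr → x = -0.001956; check Q = 6090

x = -0.001956 M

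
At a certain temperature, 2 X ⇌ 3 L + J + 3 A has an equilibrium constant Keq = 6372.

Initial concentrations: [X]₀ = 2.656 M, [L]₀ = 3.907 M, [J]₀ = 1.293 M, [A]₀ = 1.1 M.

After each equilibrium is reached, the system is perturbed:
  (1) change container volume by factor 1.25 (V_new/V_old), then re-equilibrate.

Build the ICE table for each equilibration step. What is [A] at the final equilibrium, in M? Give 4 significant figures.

[A]_eq = 2.789 M

Q₀ = 14.55 vs Keq = 6372 ⇒ Q<K, forward
Step 1:
                    X           L           J           A
  I             2.656       3.907       1.293         1.1
  C            -1.314       1.971      0.6571       1.971
  E             1.342       5.878        1.95       3.071
  solve Keq expr → x = 0.6571; check Q = 6372
Then change container volume by factor 1.25 (V_new/V_old).
Step 2:
                    X           L           J           A
  I             1.073       4.703        1.56       2.457
  C           -0.2214      0.3321      0.1107      0.3321
  E            0.8521       5.035       1.671       2.789
  solve Keq expr → x = 0.1107; check Q = 6372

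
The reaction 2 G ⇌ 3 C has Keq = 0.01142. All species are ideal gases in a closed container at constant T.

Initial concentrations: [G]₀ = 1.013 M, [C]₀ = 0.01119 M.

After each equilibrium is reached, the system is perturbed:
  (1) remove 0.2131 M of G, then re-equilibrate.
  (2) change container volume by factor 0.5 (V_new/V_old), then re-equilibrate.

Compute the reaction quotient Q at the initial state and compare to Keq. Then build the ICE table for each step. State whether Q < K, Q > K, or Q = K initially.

Q₀ = 1.3654e-06 vs Keq = 0.01142 ⇒ Q<K, forward
Step 1:
                   G          C
  Initial      1.013    0.01119
  Change     -0.1306      0.196
  Equil       0.8824     0.2072
  solve Keq expr → x = 0.06532; check Q = 0.01142
Then remove 0.2131 M of G.
Step 2:
                   G          C
  Initial     0.6693     0.2072
  Change     0.02087    -0.0313
  Equil       0.6901     0.1759
  solve Keq expr → x = -0.01043; check Q = 0.01142
Then change container volume by factor 0.5 (V_new/V_old).
Step 3:
                   G          C
  Initial       1.38     0.3517
  Change      0.0444    -0.0666
  Equil        1.425     0.2851
  solve Keq expr → x = -0.0222; check Q = 0.01142

Q₀ = 1.3654e-06; Q < K (proceeds forward)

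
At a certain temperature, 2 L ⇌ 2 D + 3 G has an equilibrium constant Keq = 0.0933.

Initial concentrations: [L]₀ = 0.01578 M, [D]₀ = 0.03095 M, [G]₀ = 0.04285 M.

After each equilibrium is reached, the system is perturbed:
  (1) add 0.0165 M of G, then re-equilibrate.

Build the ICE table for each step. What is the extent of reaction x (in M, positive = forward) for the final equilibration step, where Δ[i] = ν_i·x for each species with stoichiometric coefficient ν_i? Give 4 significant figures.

Q₀ = 3.0266e-04 vs Keq = 0.0933 ⇒ Q<K, forward
Step 1:
                    L           D           G
  init        0.01578     0.03095     0.04285
  Δ          -0.01348     0.01348     0.02021
  eq         0.002303     0.04443     0.06306
  solve Keq expr → x = 0.006738; check Q = 0.0933
Then add 0.0165 M of G.
Step 2:
                    L           D           G
  init       0.002303     0.04443     0.07956
  Δ        8.2561e-04 -8.2561e-04   -0.001238
  eq         0.003129      0.0436     0.07833
  solve Keq expr → x = -4.1281e-04; check Q = 0.0933

x = -4.1281e-04 M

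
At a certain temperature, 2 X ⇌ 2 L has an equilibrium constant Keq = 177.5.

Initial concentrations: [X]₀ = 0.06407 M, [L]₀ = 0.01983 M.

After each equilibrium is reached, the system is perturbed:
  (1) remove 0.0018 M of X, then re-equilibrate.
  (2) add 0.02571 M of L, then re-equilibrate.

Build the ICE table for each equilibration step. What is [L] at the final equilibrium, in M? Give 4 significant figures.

[L]_eq = 0.1003 M

Q₀ = 0.09579 vs Keq = 177.5 ⇒ Q<K, forward
Step 1:
                   X          L
  I          0.06407    0.01983
  C         -0.05821    0.05821
  E         0.005858    0.07804
  solve Keq expr → x = 0.02911; check Q = 177.5
Then remove 0.0018 M of X.
Step 2:
                   X          L
  I         0.004058    0.07804
  C         0.001674  -0.001674
  E         0.005732    0.07637
  solve Keq expr → x = -8.3716e-04; check Q = 177.5
Then add 0.02571 M of L.
Step 3:
                   X          L
  I         0.005732     0.1021
  C         0.001795  -0.001795
  E         0.007527     0.1003
  solve Keq expr → x = -8.9751e-04; check Q = 177.5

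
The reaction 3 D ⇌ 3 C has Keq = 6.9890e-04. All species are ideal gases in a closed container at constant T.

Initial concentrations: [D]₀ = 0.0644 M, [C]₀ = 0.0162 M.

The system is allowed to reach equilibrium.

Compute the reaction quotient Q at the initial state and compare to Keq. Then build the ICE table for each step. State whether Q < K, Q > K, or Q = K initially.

Q₀ = 0.01592; Q > K (proceeds reverse)

Q₀ = 0.01592 vs Keq = 6.9890e-04 ⇒ Q>K, reverse
Step 1:
                   D          C
  init        0.0644     0.0162
  Δ          0.00963   -0.00963
  eq         0.07403    0.00657
  solve Keq expr → x = -0.00321; check Q = 6.9890e-04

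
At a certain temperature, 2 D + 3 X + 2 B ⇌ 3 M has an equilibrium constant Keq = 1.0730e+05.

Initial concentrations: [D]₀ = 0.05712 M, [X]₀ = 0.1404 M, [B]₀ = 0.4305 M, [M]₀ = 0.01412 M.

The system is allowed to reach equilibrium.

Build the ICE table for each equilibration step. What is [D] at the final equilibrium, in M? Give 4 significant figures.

Q₀ = 1.682 vs Keq = 1.0730e+05 ⇒ Q<K, forward
Step 1:
                    D           X           B           M
  Initial     0.05712      0.1404      0.4305     0.01412
  Change     -0.04671    -0.07006    -0.04671     0.07006
  Equil       0.01041     0.07034      0.3838     0.08418
  solve Keq expr → x = 0.02335; check Q = 1.0730e+05

[D]_eq = 0.01041 M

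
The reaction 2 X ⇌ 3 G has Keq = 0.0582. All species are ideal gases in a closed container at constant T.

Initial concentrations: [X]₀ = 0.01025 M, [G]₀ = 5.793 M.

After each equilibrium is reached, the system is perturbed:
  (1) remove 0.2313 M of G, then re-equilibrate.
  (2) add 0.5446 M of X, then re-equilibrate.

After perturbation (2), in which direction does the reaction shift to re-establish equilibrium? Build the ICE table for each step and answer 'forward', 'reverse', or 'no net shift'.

Direction: forward

Q₀ = 1.8504e+06 vs Keq = 0.0582 ⇒ Q>K, reverse
Step 1:
                   X          G
  I          0.01025      5.793
  C            3.289     -4.934
  E              3.3     0.8589
  solve Keq expr → x = -1.645; check Q = 0.0582
Then remove 0.2313 M of G.
Step 2:
                   X          G
  I              3.3     0.6276
  C          -0.1381     0.2072
  E            3.162     0.8348
  solve Keq expr → x = 0.06905; check Q = 0.0582
Then add 0.5446 M of X.
Step 3:
                   X          G
  I            3.706     0.8348
  C         -0.05596    0.08394
  E             3.65     0.9187
  solve Keq expr → x = 0.02798; check Q = 0.0582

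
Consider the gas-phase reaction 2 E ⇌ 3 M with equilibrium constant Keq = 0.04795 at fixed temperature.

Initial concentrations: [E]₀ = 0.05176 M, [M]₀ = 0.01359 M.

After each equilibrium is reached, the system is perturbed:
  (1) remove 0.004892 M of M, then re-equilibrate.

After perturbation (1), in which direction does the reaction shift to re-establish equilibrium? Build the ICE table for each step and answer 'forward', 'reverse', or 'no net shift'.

Q₀ = 9.3685e-04 vs Keq = 0.04795 ⇒ Q<K, forward
Step 1:
                  E         M
  I         0.05176   0.01359
  C        -0.01682   0.02524
  E         0.03494   0.03883
  solve Keq expr → x = 0.008412; check Q = 0.04795
Then remove 0.004892 M of M.
Step 2:
                  E         M
  I         0.03494   0.03393
  C       -0.002175  0.003263
  E         0.03276    0.0372
  solve Keq expr → x = 0.001088; check Q = 0.04795

Direction: forward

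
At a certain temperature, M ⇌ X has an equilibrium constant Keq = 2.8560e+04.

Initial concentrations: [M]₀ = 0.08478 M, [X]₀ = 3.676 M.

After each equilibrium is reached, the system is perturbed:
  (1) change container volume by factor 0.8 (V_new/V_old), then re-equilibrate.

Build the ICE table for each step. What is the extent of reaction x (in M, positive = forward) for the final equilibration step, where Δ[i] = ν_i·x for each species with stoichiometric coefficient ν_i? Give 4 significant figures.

Q₀ = 43.36 vs Keq = 2.8560e+04 ⇒ Q<K, forward
Step 1:
                    M           X
  init        0.08478       3.676
  Δ          -0.08465     0.08465
  eq       1.3168e-04       3.761
  solve Keq expr → x = 0.08465; check Q = 2.8560e+04
Then change container volume by factor 0.8 (V_new/V_old).
Step 2:
                    M           X
  init     1.6459e-04       4.701
  Δ                 0           0
  eq       1.6459e-04       4.701
  solve Keq expr → x = 0; check Q = 2.8560e+04

x = 0 M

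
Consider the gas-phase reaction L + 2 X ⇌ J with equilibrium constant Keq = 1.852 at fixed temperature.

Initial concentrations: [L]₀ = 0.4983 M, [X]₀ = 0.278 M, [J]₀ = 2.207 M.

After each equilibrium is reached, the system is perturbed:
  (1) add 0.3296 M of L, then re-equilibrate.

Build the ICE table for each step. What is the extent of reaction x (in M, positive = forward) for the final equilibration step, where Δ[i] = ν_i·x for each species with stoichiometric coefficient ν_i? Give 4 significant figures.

Q₀ = 57.31 vs Keq = 1.852 ⇒ Q>K, reverse
Step 1:
                   L          X          J
  Initial     0.4983      0.278      2.207
  Change      0.3875     0.7751    -0.3875
  Equil       0.8858      1.053      1.819
  solve Keq expr → x = -0.3875; check Q = 1.852
Then add 0.3296 M of L.
Step 2:
                   L          X          J
  Initial      1.215      1.053      1.819
  Change    -0.05847    -0.1169    0.05847
  Equil        1.157     0.9362      1.878
  solve Keq expr → x = 0.05847; check Q = 1.852

x = 0.05847 M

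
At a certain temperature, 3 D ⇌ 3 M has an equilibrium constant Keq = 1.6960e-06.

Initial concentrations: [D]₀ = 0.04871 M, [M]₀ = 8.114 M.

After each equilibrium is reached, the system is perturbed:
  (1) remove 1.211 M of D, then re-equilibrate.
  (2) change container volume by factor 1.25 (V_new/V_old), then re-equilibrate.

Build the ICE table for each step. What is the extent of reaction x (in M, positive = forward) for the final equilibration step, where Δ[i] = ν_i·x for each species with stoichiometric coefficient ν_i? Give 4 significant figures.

x = 0 M

Q₀ = 4.6222e+06 vs Keq = 1.6960e-06 ⇒ Q>K, reverse
Step 1:
                    D           M
  I           0.04871       8.114
  C             8.018      -8.018
  E             8.067      0.0962
  solve Keq expr → x = -2.673; check Q = 1.6960e-06
Then remove 1.211 M of D.
Step 2:
                    D           M
  I             6.856      0.0962
  C           0.01427    -0.01427
  E              6.87     0.08193
  solve Keq expr → x = -0.004757; check Q = 1.6960e-06
Then change container volume by factor 1.25 (V_new/V_old).
Step 3:
                    D           M
  I             5.496     0.06554
  C                 0           0
  E             5.496     0.06554
  solve Keq expr → x = 0; check Q = 1.6960e-06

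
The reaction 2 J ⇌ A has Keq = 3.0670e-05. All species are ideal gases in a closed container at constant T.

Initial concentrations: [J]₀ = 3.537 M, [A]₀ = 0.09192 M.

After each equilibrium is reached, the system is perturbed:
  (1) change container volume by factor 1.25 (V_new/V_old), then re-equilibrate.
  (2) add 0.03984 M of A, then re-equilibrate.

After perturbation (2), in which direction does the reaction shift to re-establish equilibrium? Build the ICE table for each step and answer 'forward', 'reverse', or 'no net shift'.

Q₀ = 0.007348 vs Keq = 3.0670e-05 ⇒ Q>K, reverse
Step 1:
                   J          A
  init         3.537    0.09192
  Δ            0.183    -0.0915
  eq            3.72 4.2442e-04
  solve Keq expr → x = -0.0915; check Q = 3.0670e-05
Then change container volume by factor 1.25 (V_new/V_old).
Step 2:
                   J          A
  init         2.976 3.3954e-04
  Δ       1.3577e-04 -6.7883e-05
  eq           2.976 2.7165e-04
  solve Keq expr → x = -6.7883e-05; check Q = 3.0670e-05
Then add 0.03984 M of A.
Step 3:
                   J          A
  init         2.976    0.04011
  Δ          0.07965   -0.03983
  eq           3.056 2.8639e-04
  solve Keq expr → x = -0.03983; check Q = 3.0670e-05

Direction: reverse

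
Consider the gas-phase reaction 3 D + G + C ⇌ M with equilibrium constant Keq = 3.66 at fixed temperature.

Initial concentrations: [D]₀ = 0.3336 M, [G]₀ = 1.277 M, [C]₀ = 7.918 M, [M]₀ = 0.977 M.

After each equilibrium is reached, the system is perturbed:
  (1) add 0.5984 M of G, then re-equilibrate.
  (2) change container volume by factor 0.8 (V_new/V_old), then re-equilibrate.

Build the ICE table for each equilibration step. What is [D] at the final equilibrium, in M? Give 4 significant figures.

Q₀ = 2.603 vs Keq = 3.66 ⇒ Q<K, forward
Step 1:
                    D           G           C           M
  Initial      0.3336       1.277       7.918       0.977
  Change     -0.03368    -0.01123    -0.01123     0.01123
  Equil        0.2999       1.266       7.907      0.9882
  solve Keq expr → x = 0.01123; check Q = 3.66
Then add 0.5984 M of G.
Step 2:
                    D           G           C           M
  Initial      0.2999       1.864       7.907      0.9882
  Change     -0.03461    -0.01154    -0.01154     0.01154
  Equil        0.2653       1.853       7.895      0.9998
  solve Keq expr → x = 0.01154; check Q = 3.66
Then change container volume by factor 0.8 (V_new/V_old).
Step 3:
                    D           G           C           M
  Initial      0.3316       2.316       9.869        1.25
  Change     -0.08234    -0.02745    -0.02745     0.02745
  Equil        0.2493       2.288       9.842       1.277
  solve Keq expr → x = 0.02745; check Q = 3.66

[D]_eq = 0.2493 M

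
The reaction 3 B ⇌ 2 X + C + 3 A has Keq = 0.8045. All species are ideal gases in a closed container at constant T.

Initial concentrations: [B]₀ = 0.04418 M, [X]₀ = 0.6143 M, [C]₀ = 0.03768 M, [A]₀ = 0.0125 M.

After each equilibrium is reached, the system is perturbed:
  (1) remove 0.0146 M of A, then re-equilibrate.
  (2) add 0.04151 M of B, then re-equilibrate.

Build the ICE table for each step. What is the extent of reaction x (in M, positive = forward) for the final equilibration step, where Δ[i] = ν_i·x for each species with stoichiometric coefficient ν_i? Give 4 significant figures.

Q₀ = 3.2205e-04 vs Keq = 0.8045 ⇒ Q<K, forward
Step 1:
                    B           X           C           A
  Initial     0.04418      0.6143     0.03768      0.0125
  Change     -0.03147     0.02098     0.01049     0.03147
  Equil       0.01271      0.6353     0.04817     0.04397
  solve Keq expr → x = 0.01049; check Q = 0.8045
Then remove 0.0146 M of A.
Step 2:
                    B           X           C           A
  Initial     0.01271      0.6353     0.04817     0.02937
  Change    -0.003204    0.002136    0.001068    0.003204
  Equil      0.009507      0.6374     0.04924     0.03257
  solve Keq expr → x = 0.001068; check Q = 0.8045
Then add 0.04151 M of B.
Step 3:
                    B           X           C           A
  Initial     0.05102      0.6374     0.04924     0.03257
  Change     -0.03087     0.02058     0.01029     0.03087
  Equil       0.02015       0.658     0.05953     0.06344
  solve Keq expr → x = 0.01029; check Q = 0.8045

x = 0.01029 M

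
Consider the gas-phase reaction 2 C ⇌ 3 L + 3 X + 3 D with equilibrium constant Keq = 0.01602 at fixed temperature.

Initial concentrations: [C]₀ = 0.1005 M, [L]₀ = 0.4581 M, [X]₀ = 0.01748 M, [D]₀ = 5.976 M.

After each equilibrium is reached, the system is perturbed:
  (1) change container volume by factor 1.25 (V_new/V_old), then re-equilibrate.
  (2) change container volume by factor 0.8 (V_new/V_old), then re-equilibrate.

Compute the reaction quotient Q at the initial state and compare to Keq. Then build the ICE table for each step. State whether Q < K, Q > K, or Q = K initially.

Q₀ = 0.01085; Q < K (proceeds forward)

Q₀ = 0.01085 vs Keq = 0.01602 ⇒ Q<K, forward
Step 1:
                  C         L         X         D
  init       0.1005    0.4581   0.01748     5.976
  Δ       -0.001425  0.002138  0.002138  0.002138
  eq        0.09907    0.4602   0.01962     5.978
  solve Keq expr → x = 7.1257e-04; check Q = 0.01602
Then change container volume by factor 1.25 (V_new/V_old).
Step 2:
                  C         L         X         D
  init      0.07926    0.3682   0.01569     4.783
  Δ       -0.005851  0.008776  0.008776  0.008776
  eq        0.07341     0.377   0.02447     4.791
  solve Keq expr → x = 0.002925; check Q = 0.01602
Then change container volume by factor 0.8 (V_new/V_old).
Step 3:
                  C         L         X         D
  init      0.09176    0.4712   0.03059     5.989
  Δ        0.007313  -0.01097  -0.01097  -0.01097
  eq        0.09907    0.4602   0.01962     5.978
  solve Keq expr → x = -0.003657; check Q = 0.01602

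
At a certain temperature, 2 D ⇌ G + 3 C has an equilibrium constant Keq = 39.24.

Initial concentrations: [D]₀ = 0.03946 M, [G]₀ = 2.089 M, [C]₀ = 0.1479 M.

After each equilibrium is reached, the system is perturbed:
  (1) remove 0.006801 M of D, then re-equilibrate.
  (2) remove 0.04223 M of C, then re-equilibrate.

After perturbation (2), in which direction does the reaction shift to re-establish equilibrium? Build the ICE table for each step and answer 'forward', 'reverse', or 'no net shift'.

Q₀ = 4.34 vs Keq = 39.24 ⇒ Q<K, forward
Step 1:
                    D           G           C
  Initial     0.03946       2.089      0.1479
  Change     -0.02172     0.01086     0.03258
  Equil       0.01774         2.1      0.1805
  solve Keq expr → x = 0.01086; check Q = 39.24
Then remove 0.006801 M of D.
Step 2:
                    D           G           C
  Initial     0.01094         2.1      0.1805
  Change     0.005572   -0.002786   -0.008358
  Equil       0.01651       2.097      0.1721
  solve Keq expr → x = -0.002786; check Q = 39.24
Then remove 0.04223 M of C.
Step 3:
                    D           G           C
  Initial     0.01651       2.097      0.1299
  Change    -0.004772    0.002386    0.007159
  Equil       0.01174       2.099      0.1371
  solve Keq expr → x = 0.002386; check Q = 39.24

Direction: forward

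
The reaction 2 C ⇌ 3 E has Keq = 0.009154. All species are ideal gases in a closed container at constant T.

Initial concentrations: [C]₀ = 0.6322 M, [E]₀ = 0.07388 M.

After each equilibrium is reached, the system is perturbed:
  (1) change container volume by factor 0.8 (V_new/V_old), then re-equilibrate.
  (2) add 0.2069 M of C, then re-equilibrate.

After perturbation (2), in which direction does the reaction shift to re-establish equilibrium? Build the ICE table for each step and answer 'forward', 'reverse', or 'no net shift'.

Direction: forward

Q₀ = 0.001009 vs Keq = 0.009154 ⇒ Q<K, forward
Step 1:
                  C         E
  Initial    0.6322   0.07388
  Change   -0.04818   0.07228
  Equil       0.584    0.1462
  solve Keq expr → x = 0.02409; check Q = 0.009154
Then change container volume by factor 0.8 (V_new/V_old).
Step 2:
                  C         E
  Initial      0.73    0.1827
  Change   0.007915  -0.01187
  Equil      0.7379    0.1708
  solve Keq expr → x = -0.003957; check Q = 0.009154
Then add 0.2069 M of C.
Step 3:
                  C         E
  Initial    0.9448    0.1708
  Change   -0.01863   0.02794
  Equil      0.9262    0.1988
  solve Keq expr → x = 0.009314; check Q = 0.009154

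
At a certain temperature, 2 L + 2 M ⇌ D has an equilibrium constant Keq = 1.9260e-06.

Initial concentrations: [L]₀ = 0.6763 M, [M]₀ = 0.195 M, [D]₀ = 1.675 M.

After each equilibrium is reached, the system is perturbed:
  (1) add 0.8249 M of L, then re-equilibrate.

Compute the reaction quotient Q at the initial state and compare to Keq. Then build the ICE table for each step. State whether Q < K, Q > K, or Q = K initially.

Q₀ = 96.31 vs Keq = 1.9260e-06 ⇒ Q>K, reverse
Step 1:
                  L         M         D
  I          0.6763     0.195     1.675
  C           3.349     3.349    -1.675
  E           4.026     3.544 3.9205e-04
  solve Keq expr → x = -1.675; check Q = 1.9260e-06
Then add 0.8249 M of L.
Step 2:
                  L         M         D
  I            4.85     3.544 3.9205e-04
  C       -3.5388e-04 -3.5388e-04 1.7694e-04
  E            4.85     3.544 5.6899e-04
  solve Keq expr → x = 1.7694e-04; check Q = 1.9260e-06

Q₀ = 96.31; Q > K (proceeds reverse)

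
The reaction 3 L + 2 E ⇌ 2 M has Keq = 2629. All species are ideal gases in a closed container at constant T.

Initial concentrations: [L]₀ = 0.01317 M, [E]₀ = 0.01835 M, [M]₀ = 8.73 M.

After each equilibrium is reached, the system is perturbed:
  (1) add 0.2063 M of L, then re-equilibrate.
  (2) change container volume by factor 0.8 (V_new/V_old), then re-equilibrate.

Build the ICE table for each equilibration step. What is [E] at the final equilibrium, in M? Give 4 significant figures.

[E]_eq = 0.3292 M

Q₀ = 9.9083e+10 vs Keq = 2629 ⇒ Q>K, reverse
Step 1:
                  L         E         M
  Initial   0.01317   0.01835      8.73
  Change     0.5505     0.367    -0.367
  Equil      0.5637    0.3854     8.363
  solve Keq expr → x = -0.1835; check Q = 2629
Then add 0.2063 M of L.
Step 2:
                  L         E         M
  Initial      0.77    0.3854     8.363
  Change    -0.1137  -0.07581   0.07581
  Equil      0.6563    0.3096     8.439
  solve Keq expr → x = 0.03791; check Q = 2629
Then change container volume by factor 0.8 (V_new/V_old).
Step 3:
                  L         E         M
  Initial    0.8204     0.387     10.55
  Change   -0.08668  -0.05779   0.05779
  Equil      0.7337    0.3292     10.61
  solve Keq expr → x = 0.02889; check Q = 2629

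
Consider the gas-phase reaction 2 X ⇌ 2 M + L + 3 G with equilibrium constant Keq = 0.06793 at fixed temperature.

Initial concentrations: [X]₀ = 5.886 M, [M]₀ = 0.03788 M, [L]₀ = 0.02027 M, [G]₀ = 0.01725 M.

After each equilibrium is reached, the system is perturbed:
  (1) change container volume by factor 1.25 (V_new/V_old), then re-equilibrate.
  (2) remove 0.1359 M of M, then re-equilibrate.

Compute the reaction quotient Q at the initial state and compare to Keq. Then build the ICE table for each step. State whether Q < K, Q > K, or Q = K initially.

Q₀ = 4.3092e-12; Q < K (proceeds forward)

Q₀ = 4.3092e-12 vs Keq = 0.06793 ⇒ Q<K, forward
Step 1:
                    X           M           L           G
  I             5.886     0.03788     0.02027     0.01725
  C           -0.9704      0.9704      0.4852       1.456
  E             4.916       1.008      0.5054       1.473
  solve Keq expr → x = 0.4852; check Q = 0.06793
Then change container volume by factor 1.25 (V_new/V_old).
Step 2:
                    X           M           L           G
  I             3.933      0.8066      0.4044       1.178
  C           -0.1184      0.1184     0.05918      0.1775
  E             3.814      0.9249      0.4635       1.356
  solve Keq expr → x = 0.05918; check Q = 0.06793
Then remove 0.1359 M of M.
Step 3:
                    X           M           L           G
  I             3.814       0.789      0.4635       1.356
  C           -0.0436      0.0436      0.0218     0.06539
  E             3.771      0.8326      0.4853       1.421
  solve Keq expr → x = 0.0218; check Q = 0.06793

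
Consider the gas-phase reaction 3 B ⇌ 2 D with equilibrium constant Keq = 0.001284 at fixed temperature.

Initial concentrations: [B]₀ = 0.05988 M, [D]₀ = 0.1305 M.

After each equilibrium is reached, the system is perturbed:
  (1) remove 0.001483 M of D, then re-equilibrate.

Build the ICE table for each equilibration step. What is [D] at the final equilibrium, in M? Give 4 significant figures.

[D]_eq = 0.004394 M

Q₀ = 79.32 vs Keq = 0.001284 ⇒ Q>K, reverse
Step 1:
                   B          D
  I          0.05988     0.1305
  C           0.1891     -0.126
  E            0.249   0.004451
  solve Keq expr → x = -0.06302; check Q = 0.001284
Then remove 0.001483 M of D.
Step 2:
                   B          D
  I            0.249   0.002968
  C        -0.002139   0.001426
  E           0.2468   0.004394
  solve Keq expr → x = 7.1288e-04; check Q = 0.001284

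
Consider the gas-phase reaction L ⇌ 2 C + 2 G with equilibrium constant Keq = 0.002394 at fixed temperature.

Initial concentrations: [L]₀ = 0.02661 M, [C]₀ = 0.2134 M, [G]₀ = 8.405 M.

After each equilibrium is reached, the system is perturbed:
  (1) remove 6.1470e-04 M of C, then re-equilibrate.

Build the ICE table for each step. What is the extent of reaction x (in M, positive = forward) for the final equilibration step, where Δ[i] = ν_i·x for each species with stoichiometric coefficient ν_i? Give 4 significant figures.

x = 3.0601e-04 M

Q₀ = 120.9 vs Keq = 0.002394 ⇒ Q>K, reverse
Step 1:
                   L          C          G
  init       0.02661     0.2134      8.405
  Δ           0.1056    -0.2112    -0.2112
  eq          0.1322   0.002171      8.194
  solve Keq expr → x = -0.1056; check Q = 0.002394
Then remove 6.1470e-04 M of C.
Step 2:
                   L          C          G
  init        0.1322   0.001557      8.194
  Δ       -3.0601e-04 6.1202e-04 6.1202e-04
  eq          0.1319   0.002169      8.194
  solve Keq expr → x = 3.0601e-04; check Q = 0.002394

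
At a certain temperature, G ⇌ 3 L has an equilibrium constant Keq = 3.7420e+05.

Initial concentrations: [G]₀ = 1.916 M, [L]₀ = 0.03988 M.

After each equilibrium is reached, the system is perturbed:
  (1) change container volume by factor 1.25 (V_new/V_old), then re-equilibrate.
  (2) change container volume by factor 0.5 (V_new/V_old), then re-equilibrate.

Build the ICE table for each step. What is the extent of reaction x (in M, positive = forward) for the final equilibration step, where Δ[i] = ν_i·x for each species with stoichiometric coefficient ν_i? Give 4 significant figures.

x = -0.001588 M

Q₀ = 3.3103e-05 vs Keq = 3.7420e+05 ⇒ Q<K, forward
Step 1:
                   G          L
  I            1.916    0.03988
  C           -1.915      5.746
  E       5.1773e-04      5.786
  solve Keq expr → x = 1.915; check Q = 3.7420e+05
Then change container volume by factor 1.25 (V_new/V_old).
Step 2:
                   G          L
  I       4.1419e-04      4.629
  C       -1.4903e-04 4.4709e-04
  E       2.6516e-04       4.63
  solve Keq expr → x = 1.4903e-04; check Q = 3.7420e+05
Then change container volume by factor 0.5 (V_new/V_old).
Step 3:
                   G          L
  I       5.3031e-04      9.259
  C         0.001588  -0.004763
  E         0.002118      9.254
  solve Keq expr → x = -0.001588; check Q = 3.7420e+05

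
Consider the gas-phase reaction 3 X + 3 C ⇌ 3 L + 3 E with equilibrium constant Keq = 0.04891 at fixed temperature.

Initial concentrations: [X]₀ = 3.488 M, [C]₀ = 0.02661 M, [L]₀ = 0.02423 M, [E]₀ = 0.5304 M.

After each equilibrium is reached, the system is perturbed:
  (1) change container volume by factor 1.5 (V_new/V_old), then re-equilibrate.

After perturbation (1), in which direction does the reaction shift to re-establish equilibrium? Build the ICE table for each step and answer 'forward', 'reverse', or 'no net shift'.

Q₀ = 0.002655 vs Keq = 0.04891 ⇒ Q<K, forward
Step 1:
                    X           C           L           E
  I             3.488     0.02661     0.02423      0.5304
  C          -0.01142    -0.01142     0.01142     0.01142
  E             3.477     0.01519     0.03565      0.5418
  solve Keq expr → x = 0.003806; check Q = 0.04891
Then change container volume by factor 1.5 (V_new/V_old).
Step 2:
                    X           C           L           E
  I             2.318     0.01013     0.02377      0.3612
  C                 0           0           0           0
  E             2.318     0.01013     0.02377      0.3612
  solve Keq expr → x = 0; check Q = 0.04891

Direction: no net shift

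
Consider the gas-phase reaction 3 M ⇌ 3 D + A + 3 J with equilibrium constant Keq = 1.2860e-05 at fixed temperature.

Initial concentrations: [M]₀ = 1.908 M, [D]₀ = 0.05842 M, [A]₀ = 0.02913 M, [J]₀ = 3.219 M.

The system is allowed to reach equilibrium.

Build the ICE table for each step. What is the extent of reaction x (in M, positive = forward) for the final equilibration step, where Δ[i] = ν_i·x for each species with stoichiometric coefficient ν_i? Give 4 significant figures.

x = -0.003609 M

Q₀ = 2.7890e-05 vs Keq = 1.2860e-05 ⇒ Q>K, reverse
Step 1:
                    M           D           A           J
  I             1.908     0.05842     0.02913       3.219
  C           0.01083    -0.01083   -0.003609    -0.01083
  E             1.919     0.04759     0.02552       3.208
  solve Keq expr → x = -0.003609; check Q = 1.2860e-05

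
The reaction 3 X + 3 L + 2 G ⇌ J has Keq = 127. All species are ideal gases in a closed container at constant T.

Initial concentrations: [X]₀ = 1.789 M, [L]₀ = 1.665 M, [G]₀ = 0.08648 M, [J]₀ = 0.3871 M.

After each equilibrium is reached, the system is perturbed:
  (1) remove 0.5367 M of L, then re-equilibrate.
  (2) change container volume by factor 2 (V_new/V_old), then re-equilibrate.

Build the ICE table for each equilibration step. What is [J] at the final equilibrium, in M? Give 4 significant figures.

Q₀ = 1.958 vs Keq = 127 ⇒ Q<K, forward
Step 1:
                  X         L         G         J
  I           1.789     1.665   0.08648    0.3871
  C         -0.1092   -0.1092  -0.07281   0.03641
  E            1.68     1.556   0.01367    0.4235
  solve Keq expr → x = 0.03641; check Q = 127
Then remove 0.5367 M of L.
Step 2:
                  X         L         G         J
  I            1.68     1.019   0.01367    0.4235
  C         0.01646   0.01646   0.01098 -0.005488
  E           1.696     1.036   0.02464     0.418
  solve Keq expr → x = -0.005488; check Q = 127
Then change container volume by factor 2 (V_new/V_old).
Step 3:
                  X         L         G         J
  I          0.8481    0.5178   0.01232     0.209
  C          0.1037    0.1037   0.06914  -0.03457
  E          0.9518    0.6215   0.08146    0.1744
  solve Keq expr → x = -0.03457; check Q = 127

[J]_eq = 0.1744 M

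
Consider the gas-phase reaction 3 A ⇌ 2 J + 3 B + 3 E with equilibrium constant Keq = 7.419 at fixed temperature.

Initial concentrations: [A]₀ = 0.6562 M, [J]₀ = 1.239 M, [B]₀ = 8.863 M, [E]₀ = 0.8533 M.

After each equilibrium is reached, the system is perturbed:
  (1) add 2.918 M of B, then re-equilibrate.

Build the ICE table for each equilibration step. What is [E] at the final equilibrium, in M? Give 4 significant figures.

[E]_eq = 0.2481 M

Q₀ = 2350 vs Keq = 7.419 ⇒ Q>K, reverse
Step 1:
                  A         J         B         E
  init       0.6562     1.239     8.863    0.8533
  Δ          0.5454   -0.3636   -0.5454   -0.5454
  eq          1.202    0.8754     8.318    0.3079
  solve Keq expr → x = -0.1818; check Q = 7.419
Then add 2.918 M of B.
Step 2:
                  A         J         B         E
  init        1.202    0.8754     11.24    0.3079
  Δ         0.05976  -0.03984  -0.05976  -0.05976
  eq          1.261    0.8356     11.18    0.2481
  solve Keq expr → x = -0.01992; check Q = 7.419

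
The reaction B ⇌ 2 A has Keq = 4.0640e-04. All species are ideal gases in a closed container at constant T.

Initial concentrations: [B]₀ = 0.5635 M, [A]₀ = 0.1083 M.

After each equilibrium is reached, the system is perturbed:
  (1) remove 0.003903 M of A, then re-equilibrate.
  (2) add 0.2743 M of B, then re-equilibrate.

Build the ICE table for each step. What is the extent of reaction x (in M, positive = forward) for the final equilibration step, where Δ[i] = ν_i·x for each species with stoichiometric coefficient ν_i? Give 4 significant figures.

Q₀ = 0.02081 vs Keq = 4.0640e-04 ⇒ Q>K, reverse
Step 1:
                  B         A
  I          0.5635    0.1083
  C         0.04628  -0.09256
  E          0.6098   0.01574
  solve Keq expr → x = -0.04628; check Q = 4.0640e-04
Then remove 0.003903 M of A.
Step 2:
                  B         A
  I          0.6098   0.01184
  C       -0.001939  0.003878
  E          0.6078   0.01572
  solve Keq expr → x = 0.001939; check Q = 4.0640e-04
Then add 0.2743 M of B.
Step 3:
                  B         A
  I          0.8821   0.01572
  C         -0.0016    0.0032
  E          0.8805   0.01892
  solve Keq expr → x = 0.0016; check Q = 4.0640e-04

x = 0.0016 M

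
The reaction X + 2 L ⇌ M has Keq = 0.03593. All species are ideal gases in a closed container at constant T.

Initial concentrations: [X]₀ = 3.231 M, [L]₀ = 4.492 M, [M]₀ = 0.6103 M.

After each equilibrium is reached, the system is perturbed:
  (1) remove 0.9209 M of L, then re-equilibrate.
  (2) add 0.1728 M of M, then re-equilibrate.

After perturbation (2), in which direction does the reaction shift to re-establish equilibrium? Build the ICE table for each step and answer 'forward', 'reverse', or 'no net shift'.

Q₀ = 0.009361 vs Keq = 0.03593 ⇒ Q<K, forward
Step 1:
                    X           L           M
  Initial       3.231       4.492      0.6103
  Change       -0.531      -1.062       0.531
  Equil           2.7        3.43       1.141
  solve Keq expr → x = 0.531; check Q = 0.03593
Then remove 0.9209 M of L.
Step 2:
                    X           L           M
  Initial         2.7       2.509       1.141
  Change       0.2235      0.4469     -0.2235
  Equil         2.923       2.956      0.9178
  solve Keq expr → x = -0.2235; check Q = 0.03593
Then add 0.1728 M of M.
Step 3:
                    X           L           M
  Initial       2.923       2.956       1.091
  Change      0.06614      0.1323    -0.06614
  Equil          2.99       3.088       1.024
  solve Keq expr → x = -0.06614; check Q = 0.03593

Direction: reverse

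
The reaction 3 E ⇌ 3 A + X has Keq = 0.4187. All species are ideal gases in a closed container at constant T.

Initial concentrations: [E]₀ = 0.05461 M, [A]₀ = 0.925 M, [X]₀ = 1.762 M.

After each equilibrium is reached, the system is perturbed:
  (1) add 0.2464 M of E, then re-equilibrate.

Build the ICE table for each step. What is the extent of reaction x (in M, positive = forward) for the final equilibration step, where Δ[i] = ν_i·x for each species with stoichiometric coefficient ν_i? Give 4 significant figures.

x = 0.03148 M

Q₀ = 8563 vs Keq = 0.4187 ⇒ Q>K, reverse
Step 1:
                  E         A         X
  Initial   0.05461     0.925     1.762
  Change     0.5419   -0.5419   -0.1806
  Equil      0.5965    0.3831     1.581
  solve Keq expr → x = -0.1806; check Q = 0.4187
Then add 0.2464 M of E.
Step 2:
                  E         A         X
  Initial    0.8429    0.3831     1.581
  Change   -0.09443   0.09443   0.03148
  Equil      0.7485    0.4775     1.613
  solve Keq expr → x = 0.03148; check Q = 0.4187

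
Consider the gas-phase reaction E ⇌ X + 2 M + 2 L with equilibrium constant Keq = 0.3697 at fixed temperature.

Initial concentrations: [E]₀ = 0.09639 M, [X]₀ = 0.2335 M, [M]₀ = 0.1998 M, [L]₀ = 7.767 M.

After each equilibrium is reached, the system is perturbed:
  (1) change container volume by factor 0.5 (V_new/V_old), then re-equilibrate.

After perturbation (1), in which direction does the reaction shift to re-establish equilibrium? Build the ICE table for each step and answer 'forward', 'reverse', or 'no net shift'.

Direction: reverse

Q₀ = 5.834 vs Keq = 0.3697 ⇒ Q>K, reverse
Step 1:
                    E           X           M           L
  Initial     0.09639      0.2335      0.1998       7.767
  Change      0.06174    -0.06174     -0.1235     -0.1235
  Equil        0.1581      0.1718     0.07633       7.644
  solve Keq expr → x = -0.06174; check Q = 0.3697
Then change container volume by factor 0.5 (V_new/V_old).
Step 2:
                    E           X           M           L
  Initial      0.3163      0.3435      0.1527       15.29
  Change       0.0537     -0.0537     -0.1074     -0.1074
  Equil          0.37      0.2898     0.04525       15.18
  solve Keq expr → x = -0.0537; check Q = 0.3697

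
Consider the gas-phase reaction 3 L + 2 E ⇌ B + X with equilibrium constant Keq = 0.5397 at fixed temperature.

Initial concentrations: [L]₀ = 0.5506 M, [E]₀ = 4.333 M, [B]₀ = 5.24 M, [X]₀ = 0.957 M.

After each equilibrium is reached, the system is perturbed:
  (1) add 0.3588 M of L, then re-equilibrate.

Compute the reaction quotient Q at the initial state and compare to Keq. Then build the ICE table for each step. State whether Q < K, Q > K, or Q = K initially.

Q₀ = 1.6; Q > K (proceeds reverse)

Q₀ = 1.6 vs Keq = 0.5397 ⇒ Q>K, reverse
Step 1:
                   L          E          B          X
  init        0.5506      4.333       5.24      0.957
  Δ           0.2025      0.135   -0.06749   -0.06749
  eq          0.7531      4.468      5.173     0.8895
  solve Keq expr → x = -0.06749; check Q = 0.5397
Then add 0.3588 M of L.
Step 2:
                   L          E          B          X
  init         1.112      4.468      5.173     0.8895
  Δ          -0.3019    -0.2012     0.1006     0.1006
  eq            0.81      4.267      5.273     0.9901
  solve Keq expr → x = 0.1006; check Q = 0.5397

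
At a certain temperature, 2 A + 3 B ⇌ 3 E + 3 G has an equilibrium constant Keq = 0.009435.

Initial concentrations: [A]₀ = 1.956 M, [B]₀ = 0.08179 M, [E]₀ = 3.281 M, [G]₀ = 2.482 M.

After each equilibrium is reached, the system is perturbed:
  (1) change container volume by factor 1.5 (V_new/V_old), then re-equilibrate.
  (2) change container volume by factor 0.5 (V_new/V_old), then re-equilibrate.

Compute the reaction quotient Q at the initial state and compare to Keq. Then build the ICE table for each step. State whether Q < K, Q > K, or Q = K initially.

Q₀ = 2.5798e+05; Q > K (proceeds reverse)

Q₀ = 2.5798e+05 vs Keq = 0.009435 ⇒ Q>K, reverse
Step 1:
                    A           B           E           G
  init          1.956     0.08179       3.281       2.482
  Δ             1.238       1.858      -1.858      -1.858
  eq            3.194       1.939       1.423      0.6244
  solve Keq expr → x = -0.6192; check Q = 0.009435
Then change container volume by factor 1.5 (V_new/V_old).
Step 2:
                    A           B           E           G
  init           2.13       1.293       0.949      0.4163
  Δ          -0.02073     -0.0311      0.0311      0.0311
  eq            2.109       1.262      0.9801      0.4474
  solve Keq expr → x = 0.01037; check Q = 0.009435
Then change container volume by factor 0.5 (V_new/V_old).
Step 3:
                    A           B           E           G
  init          4.218       2.524        1.96      0.8948
  Δ           0.06983      0.1048     -0.1048     -0.1048
  eq            4.288       2.628       1.855        0.79
  solve Keq expr → x = -0.03492; check Q = 0.009435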